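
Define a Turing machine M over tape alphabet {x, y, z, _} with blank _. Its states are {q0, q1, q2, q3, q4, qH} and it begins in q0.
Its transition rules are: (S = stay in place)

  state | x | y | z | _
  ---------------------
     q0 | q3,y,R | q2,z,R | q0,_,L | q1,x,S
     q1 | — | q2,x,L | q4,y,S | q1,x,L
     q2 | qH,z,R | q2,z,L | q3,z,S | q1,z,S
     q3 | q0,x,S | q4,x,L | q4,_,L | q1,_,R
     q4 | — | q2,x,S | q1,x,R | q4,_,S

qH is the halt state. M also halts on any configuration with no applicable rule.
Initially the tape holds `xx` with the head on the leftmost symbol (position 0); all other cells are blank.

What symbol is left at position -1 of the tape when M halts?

state=q0 head=0 tape=_[x]x__   (q0,x)→(q3,y,R)
state=q3 head=1 tape=_y[x]__   (q3,x)→(q0,x,S)
state=q0 head=1 tape=_y[x]__   (q0,x)→(q3,y,R)
state=q3 head=2 tape=_yy[_]_   (q3,_)→(q1,_,R)
state=q1 head=3 tape=_yy_[_]   (q1,_)→(q1,x,L)
state=q1 head=2 tape=_yy[_]x   (q1,_)→(q1,x,L)
state=q1 head=1 tape=_y[y]xx   (q1,y)→(q2,x,L)
state=q2 head=0 tape=_[y]xxx   (q2,y)→(q2,z,L)
state=q2 head=-1 tape=[_]zxxx   (q2,_)→(q1,z,S)
state=q1 head=-1 tape=[z]zxxx   (q1,z)→(q4,y,S)
state=q4 head=-1 tape=[y]zxxx   (q4,y)→(q2,x,S)
state=q2 head=-1 tape=[x]zxxx   (q2,x)→(qH,z,R)
state=qH head=0 tape=z[z]xxx
Cell -1 holds z when M halts.

z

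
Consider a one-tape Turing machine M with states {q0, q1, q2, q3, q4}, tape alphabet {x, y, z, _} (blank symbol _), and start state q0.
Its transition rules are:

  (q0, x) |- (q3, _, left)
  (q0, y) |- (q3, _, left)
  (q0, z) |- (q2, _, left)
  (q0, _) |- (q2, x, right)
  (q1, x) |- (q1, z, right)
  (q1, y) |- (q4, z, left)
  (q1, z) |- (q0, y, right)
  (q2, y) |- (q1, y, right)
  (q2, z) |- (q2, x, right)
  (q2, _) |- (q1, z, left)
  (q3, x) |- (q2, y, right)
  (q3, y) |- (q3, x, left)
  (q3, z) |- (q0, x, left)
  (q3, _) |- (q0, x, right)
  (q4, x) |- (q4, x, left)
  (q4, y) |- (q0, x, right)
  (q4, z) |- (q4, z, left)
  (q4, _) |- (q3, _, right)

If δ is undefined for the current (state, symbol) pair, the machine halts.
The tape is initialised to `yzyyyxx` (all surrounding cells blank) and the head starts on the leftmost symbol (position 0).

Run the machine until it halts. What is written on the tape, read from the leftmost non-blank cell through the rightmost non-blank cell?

state=q0 head=0 tape=_[y]zyyyxx   (q0,y)→(q3,_,left)
state=q3 head=-1 tape=[_]_zyyyxx   (q3,_)→(q0,x,right)
state=q0 head=0 tape=x[_]zyyyxx   (q0,_)→(q2,x,right)
state=q2 head=1 tape=xx[z]yyyxx   (q2,z)→(q2,x,right)
state=q2 head=2 tape=xxx[y]yyxx   (q2,y)→(q1,y,right)
state=q1 head=3 tape=xxxy[y]yxx   (q1,y)→(q4,z,left)
state=q4 head=2 tape=xxx[y]zyxx   (q4,y)→(q0,x,right)
state=q0 head=3 tape=xxxx[z]yxx   (q0,z)→(q2,_,left)
state=q2 head=2 tape=xxx[x]_yxx
The non-blank tape span at halt is xxxx_yxx.

xxxx_yxx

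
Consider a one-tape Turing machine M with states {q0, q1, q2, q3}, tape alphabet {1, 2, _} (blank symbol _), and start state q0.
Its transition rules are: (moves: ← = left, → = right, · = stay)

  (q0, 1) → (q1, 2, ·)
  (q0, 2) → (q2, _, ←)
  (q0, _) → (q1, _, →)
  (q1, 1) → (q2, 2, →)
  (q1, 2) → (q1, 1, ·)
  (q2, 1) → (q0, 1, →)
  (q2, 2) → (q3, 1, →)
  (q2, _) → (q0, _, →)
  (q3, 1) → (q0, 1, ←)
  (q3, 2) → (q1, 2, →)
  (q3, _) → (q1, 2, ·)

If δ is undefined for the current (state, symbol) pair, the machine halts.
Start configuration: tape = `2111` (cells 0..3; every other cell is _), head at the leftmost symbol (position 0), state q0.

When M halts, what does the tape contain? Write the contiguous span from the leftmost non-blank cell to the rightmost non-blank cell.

212

q0 | _[2]111___   read 2 → write _, move ←, go to q2
q2 | [_]_111___   read _ → write _, move →, go to q0
q0 | _[_]111___   read _ → write _, move →, go to q1
q1 | __[1]11___   read 1 → write 2, move →, go to q2
q2 | __2[1]1___   read 1 → write 1, move →, go to q0
q0 | __21[1]___   read 1 → write 2, move ·, go to q1
q1 | __21[2]___   read 2 → write 1, move ·, go to q1
q1 | __21[1]___   read 1 → write 2, move →, go to q2
q2 | __212[_]__   read _ → write _, move →, go to q0
q0 | __212_[_]_   read _ → write _, move →, go to q1
q1 | __212__[_]
The non-blank tape span at halt is 212.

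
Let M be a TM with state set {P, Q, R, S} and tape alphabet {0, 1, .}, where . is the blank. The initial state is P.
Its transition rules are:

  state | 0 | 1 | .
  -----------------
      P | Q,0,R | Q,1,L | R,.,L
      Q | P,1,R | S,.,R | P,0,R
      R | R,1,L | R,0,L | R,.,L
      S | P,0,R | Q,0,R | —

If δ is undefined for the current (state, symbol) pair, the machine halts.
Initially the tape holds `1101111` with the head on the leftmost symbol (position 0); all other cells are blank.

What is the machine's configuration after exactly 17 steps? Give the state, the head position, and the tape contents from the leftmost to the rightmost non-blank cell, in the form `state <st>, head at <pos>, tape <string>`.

state=P head=0 tape=.[1]101111.   (P,1)→(Q,1,L)
state=Q head=-1 tape=[.]1101111.   (Q,.)→(P,0,R)
state=P head=0 tape=0[1]101111.   (P,1)→(Q,1,L)
state=Q head=-1 tape=[0]1101111.   (Q,0)→(P,1,R)
state=P head=0 tape=1[1]101111.   (P,1)→(Q,1,L)
state=Q head=-1 tape=[1]1101111.   (Q,1)→(S,.,R)
state=S head=0 tape=.[1]101111.   (S,1)→(Q,0,R)
state=Q head=1 tape=.0[1]01111.   (Q,1)→(S,.,R)
state=S head=2 tape=.0.[0]1111.   (S,0)→(P,0,R)
state=P head=3 tape=.0.0[1]111.   (P,1)→(Q,1,L)
state=Q head=2 tape=.0.[0]1111.   (Q,0)→(P,1,R)
state=P head=3 tape=.0.1[1]111.   (P,1)→(Q,1,L)
state=Q head=2 tape=.0.[1]1111.   (Q,1)→(S,.,R)
state=S head=3 tape=.0..[1]111.   (S,1)→(Q,0,R)
state=Q head=4 tape=.0..0[1]11.   (Q,1)→(S,.,R)
state=S head=5 tape=.0..0.[1]1.   (S,1)→(Q,0,R)
state=Q head=6 tape=.0..0.0[1].   (Q,1)→(S,.,R)
state=S head=7 tape=.0..0.0.[.]
After 17 steps: state S, head at 7, tape 0..0.0.

state S, head at 7, tape 0..0.0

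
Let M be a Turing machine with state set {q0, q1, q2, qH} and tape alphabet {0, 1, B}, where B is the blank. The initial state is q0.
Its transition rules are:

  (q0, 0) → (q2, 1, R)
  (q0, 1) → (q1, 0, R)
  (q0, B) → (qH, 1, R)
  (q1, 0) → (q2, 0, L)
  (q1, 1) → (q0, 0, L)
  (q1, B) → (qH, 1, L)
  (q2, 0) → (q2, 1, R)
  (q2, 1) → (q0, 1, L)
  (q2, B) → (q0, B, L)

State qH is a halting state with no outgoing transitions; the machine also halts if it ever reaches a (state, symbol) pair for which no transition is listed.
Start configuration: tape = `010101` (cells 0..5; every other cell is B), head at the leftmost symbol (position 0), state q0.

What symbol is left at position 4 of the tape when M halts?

q0 | [0]10101B   read 0 → write 1, move R, go to q2
q2 | 1[1]0101B   read 1 → write 1, move L, go to q0
q0 | [1]10101B   read 1 → write 0, move R, go to q1
q1 | 0[1]0101B   read 1 → write 0, move L, go to q0
q0 | [0]00101B   read 0 → write 1, move R, go to q2
q2 | 1[0]0101B   read 0 → write 1, move R, go to q2
q2 | 11[0]101B   read 0 → write 1, move R, go to q2
q2 | 111[1]01B   read 1 → write 1, move L, go to q0
q0 | 11[1]101B   read 1 → write 0, move R, go to q1
q1 | 110[1]01B   read 1 → write 0, move L, go to q0
q0 | 11[0]001B   read 0 → write 1, move R, go to q2
q2 | 111[0]01B   read 0 → write 1, move R, go to q2
q2 | 1111[0]1B   read 0 → write 1, move R, go to q2
q2 | 11111[1]B   read 1 → write 1, move L, go to q0
q0 | 1111[1]1B   read 1 → write 0, move R, go to q1
q1 | 11110[1]B   read 1 → write 0, move L, go to q0
q0 | 1111[0]0B   read 0 → write 1, move R, go to q2
q2 | 11111[0]B   read 0 → write 1, move R, go to q2
q2 | 111111[B]   read B → write B, move L, go to q0
q0 | 11111[1]B   read 1 → write 0, move R, go to q1
q1 | 111110[B]   read B → write 1, move L, go to qH
qH | 11111[0]1
Cell 4 holds 1 when M halts.

1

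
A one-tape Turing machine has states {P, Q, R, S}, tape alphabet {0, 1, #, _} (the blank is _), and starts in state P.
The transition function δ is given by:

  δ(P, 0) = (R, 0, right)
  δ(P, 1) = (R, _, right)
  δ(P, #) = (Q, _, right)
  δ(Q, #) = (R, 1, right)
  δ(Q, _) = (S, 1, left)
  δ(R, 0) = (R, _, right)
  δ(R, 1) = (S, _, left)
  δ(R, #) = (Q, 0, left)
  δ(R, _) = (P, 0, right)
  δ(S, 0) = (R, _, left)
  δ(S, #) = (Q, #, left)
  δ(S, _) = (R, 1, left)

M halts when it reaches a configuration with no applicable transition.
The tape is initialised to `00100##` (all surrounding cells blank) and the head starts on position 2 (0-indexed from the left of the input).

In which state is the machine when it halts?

state=P head=2 tape=_00[1]00##   (P,1)→(R,_,right)
state=R head=3 tape=_00_[0]0##   (R,0)→(R,_,right)
state=R head=4 tape=_00__[0]##   (R,0)→(R,_,right)
state=R head=5 tape=_00___[#]#   (R,#)→(Q,0,left)
state=Q head=4 tape=_00__[_]0#   (Q,_)→(S,1,left)
state=S head=3 tape=_00_[_]10#   (S,_)→(R,1,left)
state=R head=2 tape=_00[_]110#   (R,_)→(P,0,right)
state=P head=3 tape=_000[1]10#   (P,1)→(R,_,right)
state=R head=4 tape=_000_[1]0#   (R,1)→(S,_,left)
state=S head=3 tape=_000[_]_0#   (S,_)→(R,1,left)
state=R head=2 tape=_00[0]1_0#   (R,0)→(R,_,right)
state=R head=3 tape=_00_[1]_0#   (R,1)→(S,_,left)
state=S head=2 tape=_00[_]__0#   (S,_)→(R,1,left)
state=R head=1 tape=_0[0]1__0#   (R,0)→(R,_,right)
state=R head=2 tape=_0_[1]__0#   (R,1)→(S,_,left)
state=S head=1 tape=_0[_]___0#   (S,_)→(R,1,left)
state=R head=0 tape=_[0]1___0#   (R,0)→(R,_,right)
state=R head=1 tape=__[1]___0#   (R,1)→(S,_,left)
state=S head=0 tape=_[_]____0#   (S,_)→(R,1,left)
state=R head=-1 tape=[_]1____0#   (R,_)→(P,0,right)
state=P head=0 tape=0[1]____0#   (P,1)→(R,_,right)
state=R head=1 tape=0_[_]___0#   (R,_)→(P,0,right)
state=P head=2 tape=0_0[_]__0#
No transition is defined for (P, _); M halts in state P.

P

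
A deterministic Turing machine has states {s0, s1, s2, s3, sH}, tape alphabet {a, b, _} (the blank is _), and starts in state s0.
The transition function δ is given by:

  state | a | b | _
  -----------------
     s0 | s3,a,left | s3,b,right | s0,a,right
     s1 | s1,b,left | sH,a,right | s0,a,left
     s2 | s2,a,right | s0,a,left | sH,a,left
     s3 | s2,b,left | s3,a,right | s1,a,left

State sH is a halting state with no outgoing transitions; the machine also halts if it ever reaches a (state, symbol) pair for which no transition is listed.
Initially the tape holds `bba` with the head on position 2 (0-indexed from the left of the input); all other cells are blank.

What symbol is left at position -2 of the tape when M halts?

a

s0 | _____bb[a]   read a → write a, move left, go to s3
s3 | _____b[b]a   read b → write a, move right, go to s3
s3 | _____ba[a]   read a → write b, move left, go to s2
s2 | _____b[a]b   read a → write a, move right, go to s2
s2 | _____ba[b]   read b → write a, move left, go to s0
s0 | _____b[a]a   read a → write a, move left, go to s3
s3 | _____[b]aa   read b → write a, move right, go to s3
s3 | _____a[a]a   read a → write b, move left, go to s2
s2 | _____[a]ba   read a → write a, move right, go to s2
s2 | _____a[b]a   read b → write a, move left, go to s0
s0 | _____[a]aa   read a → write a, move left, go to s3
s3 | ____[_]aaa   read _ → write a, move left, go to s1
s1 | ___[_]aaaa   read _ → write a, move left, go to s0
s0 | __[_]aaaaa   read _ → write a, move right, go to s0
s0 | __a[a]aaaa   read a → write a, move left, go to s3
s3 | __[a]aaaaa   read a → write b, move left, go to s2
s2 | _[_]baaaaa   read _ → write a, move left, go to sH
sH | [_]abaaaaa
Cell -2 holds a when M halts.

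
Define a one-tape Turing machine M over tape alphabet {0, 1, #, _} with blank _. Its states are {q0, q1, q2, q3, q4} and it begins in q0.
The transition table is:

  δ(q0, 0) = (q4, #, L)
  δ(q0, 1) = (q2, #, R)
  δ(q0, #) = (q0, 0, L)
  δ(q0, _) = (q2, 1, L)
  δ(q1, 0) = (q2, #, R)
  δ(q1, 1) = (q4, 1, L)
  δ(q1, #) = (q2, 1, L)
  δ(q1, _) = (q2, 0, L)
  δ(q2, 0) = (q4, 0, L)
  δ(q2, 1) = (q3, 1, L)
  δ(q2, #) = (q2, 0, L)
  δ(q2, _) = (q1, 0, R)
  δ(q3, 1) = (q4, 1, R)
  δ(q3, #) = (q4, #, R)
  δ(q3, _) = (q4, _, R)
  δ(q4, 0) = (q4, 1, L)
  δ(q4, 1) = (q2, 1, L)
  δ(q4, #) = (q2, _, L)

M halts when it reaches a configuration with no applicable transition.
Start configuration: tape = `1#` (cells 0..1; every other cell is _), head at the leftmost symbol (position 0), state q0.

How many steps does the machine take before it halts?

state=q0 head=0 tape=__[1]#   (q0,1)→(q2,#,R)
state=q2 head=1 tape=__#[#]   (q2,#)→(q2,0,L)
state=q2 head=0 tape=__[#]0   (q2,#)→(q2,0,L)
state=q2 head=-1 tape=_[_]00   (q2,_)→(q1,0,R)
state=q1 head=0 tape=_0[0]0   (q1,0)→(q2,#,R)
state=q2 head=1 tape=_0#[0]   (q2,0)→(q4,0,L)
state=q4 head=0 tape=_0[#]0   (q4,#)→(q2,_,L)
state=q2 head=-1 tape=_[0]_0   (q2,0)→(q4,0,L)
state=q4 head=-2 tape=[_]0_0
M halts after 8 transitions.

8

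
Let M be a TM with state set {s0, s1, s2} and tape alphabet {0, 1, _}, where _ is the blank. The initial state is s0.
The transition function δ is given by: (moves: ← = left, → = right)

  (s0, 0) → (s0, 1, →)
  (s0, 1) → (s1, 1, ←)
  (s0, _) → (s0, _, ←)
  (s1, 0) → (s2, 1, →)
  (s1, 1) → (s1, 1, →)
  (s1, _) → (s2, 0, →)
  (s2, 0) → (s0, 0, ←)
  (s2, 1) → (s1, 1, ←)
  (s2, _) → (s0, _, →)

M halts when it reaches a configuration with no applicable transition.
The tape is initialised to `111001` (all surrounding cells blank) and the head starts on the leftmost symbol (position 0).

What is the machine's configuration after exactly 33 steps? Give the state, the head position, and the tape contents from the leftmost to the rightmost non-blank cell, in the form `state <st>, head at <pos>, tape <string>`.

state=s0 head=0 tape=_[1]11001____   (s0,1)→(s1,1,←)
state=s1 head=-1 tape=[_]111001____   (s1,_)→(s2,0,→)
state=s2 head=0 tape=0[1]11001____   (s2,1)→(s1,1,←)
state=s1 head=-1 tape=[0]111001____   (s1,0)→(s2,1,→)
state=s2 head=0 tape=1[1]11001____   (s2,1)→(s1,1,←)
state=s1 head=-1 tape=[1]111001____   (s1,1)→(s1,1,→)
state=s1 head=0 tape=1[1]11001____   (s1,1)→(s1,1,→)
state=s1 head=1 tape=11[1]1001____   (s1,1)→(s1,1,→)
state=s1 head=2 tape=111[1]001____   (s1,1)→(s1,1,→)
state=s1 head=3 tape=1111[0]01____   (s1,0)→(s2,1,→)
state=s2 head=4 tape=11111[0]1____   (s2,0)→(s0,0,←)
state=s0 head=3 tape=1111[1]01____   (s0,1)→(s1,1,←)
state=s1 head=2 tape=111[1]101____   (s1,1)→(s1,1,→)
state=s1 head=3 tape=1111[1]01____   (s1,1)→(s1,1,→)
state=s1 head=4 tape=11111[0]1____   (s1,0)→(s2,1,→)
state=s2 head=5 tape=111111[1]____   (s2,1)→(s1,1,←)
state=s1 head=4 tape=11111[1]1____   (s1,1)→(s1,1,→)
state=s1 head=5 tape=111111[1]____   (s1,1)→(s1,1,→)
state=s1 head=6 tape=1111111[_]___   (s1,_)→(s2,0,→)
state=s2 head=7 tape=11111110[_]__   (s2,_)→(s0,_,→)
state=s0 head=8 tape=11111110_[_]_   (s0,_)→(s0,_,←)
state=s0 head=7 tape=11111110[_]__   (s0,_)→(s0,_,←)
state=s0 head=6 tape=1111111[0]___   (s0,0)→(s0,1,→)
state=s0 head=7 tape=11111111[_]__   (s0,_)→(s0,_,←)
state=s0 head=6 tape=1111111[1]___   (s0,1)→(s1,1,←)
state=s1 head=5 tape=111111[1]1___   (s1,1)→(s1,1,→)
state=s1 head=6 tape=1111111[1]___   (s1,1)→(s1,1,→)
state=s1 head=7 tape=11111111[_]__   (s1,_)→(s2,0,→)
state=s2 head=8 tape=111111110[_]_   (s2,_)→(s0,_,→)
state=s0 head=9 tape=111111110_[_]   (s0,_)→(s0,_,←)
state=s0 head=8 tape=111111110[_]_   (s0,_)→(s0,_,←)
state=s0 head=7 tape=11111111[0]__   (s0,0)→(s0,1,→)
state=s0 head=8 tape=111111111[_]_   (s0,_)→(s0,_,←)
state=s0 head=7 tape=11111111[1]__
After 33 steps: state s0, head at 7, tape 111111111.

state s0, head at 7, tape 111111111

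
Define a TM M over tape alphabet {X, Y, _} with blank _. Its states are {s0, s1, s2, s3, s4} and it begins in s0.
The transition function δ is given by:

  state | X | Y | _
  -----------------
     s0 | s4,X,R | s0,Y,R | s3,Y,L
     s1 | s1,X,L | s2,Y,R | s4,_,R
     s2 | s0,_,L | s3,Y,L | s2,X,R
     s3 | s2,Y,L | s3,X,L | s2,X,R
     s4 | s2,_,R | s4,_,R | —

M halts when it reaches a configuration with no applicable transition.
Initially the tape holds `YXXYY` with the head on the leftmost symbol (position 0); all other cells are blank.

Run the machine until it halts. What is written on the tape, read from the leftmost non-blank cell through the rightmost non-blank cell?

state=s0 head=0 tape=_[Y]XXYY   (s0,Y)→(s0,Y,R)
state=s0 head=1 tape=_Y[X]XYY   (s0,X)→(s4,X,R)
state=s4 head=2 tape=_YX[X]YY   (s4,X)→(s2,_,R)
state=s2 head=3 tape=_YX_[Y]Y   (s2,Y)→(s3,Y,L)
state=s3 head=2 tape=_YX[_]YY   (s3,_)→(s2,X,R)
state=s2 head=3 tape=_YXX[Y]Y   (s2,Y)→(s3,Y,L)
state=s3 head=2 tape=_YX[X]YY   (s3,X)→(s2,Y,L)
state=s2 head=1 tape=_Y[X]YYY   (s2,X)→(s0,_,L)
state=s0 head=0 tape=_[Y]_YYY   (s0,Y)→(s0,Y,R)
state=s0 head=1 tape=_Y[_]YYY   (s0,_)→(s3,Y,L)
state=s3 head=0 tape=_[Y]YYYY   (s3,Y)→(s3,X,L)
state=s3 head=-1 tape=[_]XYYYY   (s3,_)→(s2,X,R)
state=s2 head=0 tape=X[X]YYYY   (s2,X)→(s0,_,L)
state=s0 head=-1 tape=[X]_YYYY   (s0,X)→(s4,X,R)
state=s4 head=0 tape=X[_]YYYY
The non-blank tape span at halt is X_YYYY.

X_YYYY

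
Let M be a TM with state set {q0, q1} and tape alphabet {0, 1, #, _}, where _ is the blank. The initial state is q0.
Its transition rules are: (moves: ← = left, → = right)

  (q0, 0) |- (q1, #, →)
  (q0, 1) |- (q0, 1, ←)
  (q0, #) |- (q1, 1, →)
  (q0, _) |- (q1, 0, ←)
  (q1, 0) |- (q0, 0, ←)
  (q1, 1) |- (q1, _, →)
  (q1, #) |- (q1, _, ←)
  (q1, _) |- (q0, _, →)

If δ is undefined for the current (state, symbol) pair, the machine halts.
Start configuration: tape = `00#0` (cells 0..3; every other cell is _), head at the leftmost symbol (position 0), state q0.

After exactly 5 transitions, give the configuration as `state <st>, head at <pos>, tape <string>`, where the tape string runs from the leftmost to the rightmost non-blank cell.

state=q0 head=0 tape=_[0]0#0   (q0,0)→(q1,#,→)
state=q1 head=1 tape=_#[0]#0   (q1,0)→(q0,0,←)
state=q0 head=0 tape=_[#]0#0   (q0,#)→(q1,1,→)
state=q1 head=1 tape=_1[0]#0   (q1,0)→(q0,0,←)
state=q0 head=0 tape=_[1]0#0   (q0,1)→(q0,1,←)
state=q0 head=-1 tape=[_]10#0
After 5 steps: state q0, head at -1, tape 10#0.

state q0, head at -1, tape 10#0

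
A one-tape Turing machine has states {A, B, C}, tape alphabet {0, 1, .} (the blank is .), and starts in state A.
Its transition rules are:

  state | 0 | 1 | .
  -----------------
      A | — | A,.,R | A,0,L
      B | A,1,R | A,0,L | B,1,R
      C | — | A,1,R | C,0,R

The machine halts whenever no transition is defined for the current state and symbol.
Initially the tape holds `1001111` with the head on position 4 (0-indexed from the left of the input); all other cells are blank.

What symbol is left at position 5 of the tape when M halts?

0

state=A head=4 tape=1001[1]11.   (A,1)→(A,.,R)
state=A head=5 tape=1001.[1]1.   (A,1)→(A,.,R)
state=A head=6 tape=1001..[1].   (A,1)→(A,.,R)
state=A head=7 tape=1001...[.]   (A,.)→(A,0,L)
state=A head=6 tape=1001..[.]0   (A,.)→(A,0,L)
state=A head=5 tape=1001.[.]00   (A,.)→(A,0,L)
state=A head=4 tape=1001[.]000   (A,.)→(A,0,L)
state=A head=3 tape=100[1]0000   (A,1)→(A,.,R)
state=A head=4 tape=100.[0]000
Cell 5 holds 0 when M halts.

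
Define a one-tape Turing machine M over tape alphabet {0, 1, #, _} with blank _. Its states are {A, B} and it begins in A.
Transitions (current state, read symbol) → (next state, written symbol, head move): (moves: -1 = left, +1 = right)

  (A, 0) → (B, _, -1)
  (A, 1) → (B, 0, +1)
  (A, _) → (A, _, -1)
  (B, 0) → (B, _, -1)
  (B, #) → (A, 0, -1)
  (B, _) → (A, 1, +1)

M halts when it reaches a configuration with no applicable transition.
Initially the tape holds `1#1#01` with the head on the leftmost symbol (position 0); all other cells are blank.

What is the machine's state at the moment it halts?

state=A head=0 tape=_[1]#1#01   (A,1)→(B,0,+1)
state=B head=1 tape=_0[#]1#01   (B,#)→(A,0,-1)
state=A head=0 tape=_[0]01#01   (A,0)→(B,_,-1)
state=B head=-1 tape=[_]_01#01   (B,_)→(A,1,+1)
state=A head=0 tape=1[_]01#01   (A,_)→(A,_,-1)
state=A head=-1 tape=[1]_01#01   (A,1)→(B,0,+1)
state=B head=0 tape=0[_]01#01   (B,_)→(A,1,+1)
state=A head=1 tape=01[0]1#01   (A,0)→(B,_,-1)
state=B head=0 tape=0[1]_1#01
No transition is defined for (B, 1); M halts in state B.

B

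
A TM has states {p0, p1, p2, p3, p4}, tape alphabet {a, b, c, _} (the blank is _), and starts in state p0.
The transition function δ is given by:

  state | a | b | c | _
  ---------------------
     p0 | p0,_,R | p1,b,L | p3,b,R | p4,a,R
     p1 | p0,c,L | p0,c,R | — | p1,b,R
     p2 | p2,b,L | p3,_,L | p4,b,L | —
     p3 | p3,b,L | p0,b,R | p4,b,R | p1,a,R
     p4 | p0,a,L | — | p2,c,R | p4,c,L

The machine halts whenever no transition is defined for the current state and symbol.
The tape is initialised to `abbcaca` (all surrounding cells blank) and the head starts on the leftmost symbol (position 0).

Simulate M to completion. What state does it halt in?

p1

p0 | [a]bbcaca   read a → write _, move R, go to p0
p0 | _[b]bcaca   read b → write b, move L, go to p1
p1 | [_]bbcaca   read _ → write b, move R, go to p1
p1 | b[b]bcaca   read b → write c, move R, go to p0
p0 | bc[b]caca   read b → write b, move L, go to p1
p1 | b[c]bcaca
No transition is defined for (p1, c); M halts in state p1.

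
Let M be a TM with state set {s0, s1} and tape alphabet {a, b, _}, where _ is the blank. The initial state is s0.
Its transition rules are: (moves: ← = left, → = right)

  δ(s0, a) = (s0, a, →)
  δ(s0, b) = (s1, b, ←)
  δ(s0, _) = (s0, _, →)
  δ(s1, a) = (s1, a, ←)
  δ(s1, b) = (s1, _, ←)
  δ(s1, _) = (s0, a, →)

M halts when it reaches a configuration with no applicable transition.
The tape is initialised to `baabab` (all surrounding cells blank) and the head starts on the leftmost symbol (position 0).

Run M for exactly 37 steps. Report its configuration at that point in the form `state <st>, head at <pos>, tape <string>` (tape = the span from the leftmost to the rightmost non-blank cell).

state s0, head at -5, tape aaaaaabaabab

state=s0 head=0 tape=______[b]aabab   (s0,b)→(s1,b,←)
state=s1 head=-1 tape=_____[_]baabab   (s1,_)→(s0,a,→)
state=s0 head=0 tape=_____a[b]aabab   (s0,b)→(s1,b,←)
state=s1 head=-1 tape=_____[a]baabab   (s1,a)→(s1,a,←)
state=s1 head=-2 tape=____[_]abaabab   (s1,_)→(s0,a,→)
state=s0 head=-1 tape=____a[a]baabab   (s0,a)→(s0,a,→)
state=s0 head=0 tape=____aa[b]aabab   (s0,b)→(s1,b,←)
state=s1 head=-1 tape=____a[a]baabab   (s1,a)→(s1,a,←)
state=s1 head=-2 tape=____[a]abaabab   (s1,a)→(s1,a,←)
state=s1 head=-3 tape=___[_]aabaabab   (s1,_)→(s0,a,→)
state=s0 head=-2 tape=___a[a]abaabab   (s0,a)→(s0,a,→)
state=s0 head=-1 tape=___aa[a]baabab   (s0,a)→(s0,a,→)
state=s0 head=0 tape=___aaa[b]aabab   (s0,b)→(s1,b,←)
state=s1 head=-1 tape=___aa[a]baabab   (s1,a)→(s1,a,←)
state=s1 head=-2 tape=___a[a]abaabab   (s1,a)→(s1,a,←)
state=s1 head=-3 tape=___[a]aabaabab   (s1,a)→(s1,a,←)
state=s1 head=-4 tape=__[_]aaabaabab   (s1,_)→(s0,a,→)
state=s0 head=-3 tape=__a[a]aabaabab   (s0,a)→(s0,a,→)
state=s0 head=-2 tape=__aa[a]abaabab   (s0,a)→(s0,a,→)
state=s0 head=-1 tape=__aaa[a]baabab   (s0,a)→(s0,a,→)
state=s0 head=0 tape=__aaaa[b]aabab   (s0,b)→(s1,b,←)
state=s1 head=-1 tape=__aaa[a]baabab   (s1,a)→(s1,a,←)
state=s1 head=-2 tape=__aa[a]abaabab   (s1,a)→(s1,a,←)
state=s1 head=-3 tape=__a[a]aabaabab   (s1,a)→(s1,a,←)
state=s1 head=-4 tape=__[a]aaabaabab   (s1,a)→(s1,a,←)
state=s1 head=-5 tape=_[_]aaaabaabab   (s1,_)→(s0,a,→)
state=s0 head=-4 tape=_a[a]aaabaabab   (s0,a)→(s0,a,→)
state=s0 head=-3 tape=_aa[a]aabaabab   (s0,a)→(s0,a,→)
state=s0 head=-2 tape=_aaa[a]abaabab   (s0,a)→(s0,a,→)
state=s0 head=-1 tape=_aaaa[a]baabab   (s0,a)→(s0,a,→)
state=s0 head=0 tape=_aaaaa[b]aabab   (s0,b)→(s1,b,←)
state=s1 head=-1 tape=_aaaa[a]baabab   (s1,a)→(s1,a,←)
state=s1 head=-2 tape=_aaa[a]abaabab   (s1,a)→(s1,a,←)
state=s1 head=-3 tape=_aa[a]aabaabab   (s1,a)→(s1,a,←)
state=s1 head=-4 tape=_a[a]aaabaabab   (s1,a)→(s1,a,←)
state=s1 head=-5 tape=_[a]aaaabaabab   (s1,a)→(s1,a,←)
state=s1 head=-6 tape=[_]aaaaabaabab   (s1,_)→(s0,a,→)
state=s0 head=-5 tape=a[a]aaaabaabab
After 37 steps: state s0, head at -5, tape aaaaaabaabab.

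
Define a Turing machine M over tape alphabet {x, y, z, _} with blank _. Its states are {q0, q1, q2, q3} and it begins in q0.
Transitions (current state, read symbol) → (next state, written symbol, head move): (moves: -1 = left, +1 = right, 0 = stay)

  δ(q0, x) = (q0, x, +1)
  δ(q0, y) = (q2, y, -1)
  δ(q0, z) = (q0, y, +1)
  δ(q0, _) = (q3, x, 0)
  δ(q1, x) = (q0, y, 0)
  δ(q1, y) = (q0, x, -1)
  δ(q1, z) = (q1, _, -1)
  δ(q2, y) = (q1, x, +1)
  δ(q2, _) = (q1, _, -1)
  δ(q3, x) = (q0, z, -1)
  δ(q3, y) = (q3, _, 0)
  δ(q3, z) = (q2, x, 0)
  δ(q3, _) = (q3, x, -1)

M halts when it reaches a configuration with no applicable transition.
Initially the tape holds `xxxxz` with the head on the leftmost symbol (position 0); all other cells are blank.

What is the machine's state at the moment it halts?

q0 | [x]xxxz_   read x → write x, move +1, go to q0
q0 | x[x]xxz_   read x → write x, move +1, go to q0
q0 | xx[x]xz_   read x → write x, move +1, go to q0
q0 | xxx[x]z_   read x → write x, move +1, go to q0
q0 | xxxx[z]_   read z → write y, move +1, go to q0
q0 | xxxxy[_]   read _ → write x, move 0, go to q3
q3 | xxxxy[x]   read x → write z, move -1, go to q0
q0 | xxxx[y]z   read y → write y, move -1, go to q2
q2 | xxx[x]yz
No transition is defined for (q2, x); M halts in state q2.

q2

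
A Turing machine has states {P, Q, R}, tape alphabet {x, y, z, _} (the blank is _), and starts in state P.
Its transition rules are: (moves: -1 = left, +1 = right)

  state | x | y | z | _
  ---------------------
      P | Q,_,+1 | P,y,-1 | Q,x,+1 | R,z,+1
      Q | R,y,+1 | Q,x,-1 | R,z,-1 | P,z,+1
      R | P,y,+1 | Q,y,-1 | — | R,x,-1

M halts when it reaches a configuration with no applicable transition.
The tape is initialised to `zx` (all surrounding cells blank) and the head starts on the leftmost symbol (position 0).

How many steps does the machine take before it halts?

P | _[z]x_____   read z → write x, move +1, go to Q
Q | _x[x]_____   read x → write y, move +1, go to R
R | _xy[_]____   read _ → write x, move -1, go to R
R | _x[y]x____   read y → write y, move -1, go to Q
Q | _[x]yx____   read x → write y, move +1, go to R
R | _y[y]x____   read y → write y, move -1, go to Q
Q | _[y]yx____   read y → write x, move -1, go to Q
Q | [_]xyx____   read _ → write z, move +1, go to P
P | z[x]yx____   read x → write _, move +1, go to Q
Q | z_[y]x____   read y → write x, move -1, go to Q
Q | z[_]xx____   read _ → write z, move +1, go to P
P | zz[x]x____   read x → write _, move +1, go to Q
Q | zz_[x]____   read x → write y, move +1, go to R
R | zz_y[_]___   read _ → write x, move -1, go to R
R | zz_[y]x___   read y → write y, move -1, go to Q
Q | zz[_]yx___   read _ → write z, move +1, go to P
P | zzz[y]x___   read y → write y, move -1, go to P
P | zz[z]yx___   read z → write x, move +1, go to Q
Q | zzx[y]x___   read y → write x, move -1, go to Q
Q | zz[x]xx___   read x → write y, move +1, go to R
R | zzy[x]x___   read x → write y, move +1, go to P
P | zzyy[x]___   read x → write _, move +1, go to Q
Q | zzyy_[_]__   read _ → write z, move +1, go to P
P | zzyy_z[_]_   read _ → write z, move +1, go to R
R | zzyy_zz[_]   read _ → write x, move -1, go to R
R | zzyy_z[z]x
M halts after 25 transitions.

25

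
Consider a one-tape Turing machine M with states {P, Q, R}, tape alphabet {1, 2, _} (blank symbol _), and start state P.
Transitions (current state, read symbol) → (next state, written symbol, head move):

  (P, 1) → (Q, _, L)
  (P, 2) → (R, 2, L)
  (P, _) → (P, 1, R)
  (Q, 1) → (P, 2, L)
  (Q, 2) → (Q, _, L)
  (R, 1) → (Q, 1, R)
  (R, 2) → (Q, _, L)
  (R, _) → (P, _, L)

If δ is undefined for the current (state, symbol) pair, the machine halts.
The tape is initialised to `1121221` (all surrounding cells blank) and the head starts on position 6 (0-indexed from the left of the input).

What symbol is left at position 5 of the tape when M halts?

state=P head=6 tape=_112122[1]   (P,1)→(Q,_,L)
state=Q head=5 tape=_11212[2]_   (Q,2)→(Q,_,L)
state=Q head=4 tape=_1121[2]__   (Q,2)→(Q,_,L)
state=Q head=3 tape=_112[1]___   (Q,1)→(P,2,L)
state=P head=2 tape=_11[2]2___   (P,2)→(R,2,L)
state=R head=1 tape=_1[1]22___   (R,1)→(Q,1,R)
state=Q head=2 tape=_11[2]2___   (Q,2)→(Q,_,L)
state=Q head=1 tape=_1[1]_2___   (Q,1)→(P,2,L)
state=P head=0 tape=_[1]2_2___   (P,1)→(Q,_,L)
state=Q head=-1 tape=[_]_2_2___
Cell 5 holds _ when M halts.

_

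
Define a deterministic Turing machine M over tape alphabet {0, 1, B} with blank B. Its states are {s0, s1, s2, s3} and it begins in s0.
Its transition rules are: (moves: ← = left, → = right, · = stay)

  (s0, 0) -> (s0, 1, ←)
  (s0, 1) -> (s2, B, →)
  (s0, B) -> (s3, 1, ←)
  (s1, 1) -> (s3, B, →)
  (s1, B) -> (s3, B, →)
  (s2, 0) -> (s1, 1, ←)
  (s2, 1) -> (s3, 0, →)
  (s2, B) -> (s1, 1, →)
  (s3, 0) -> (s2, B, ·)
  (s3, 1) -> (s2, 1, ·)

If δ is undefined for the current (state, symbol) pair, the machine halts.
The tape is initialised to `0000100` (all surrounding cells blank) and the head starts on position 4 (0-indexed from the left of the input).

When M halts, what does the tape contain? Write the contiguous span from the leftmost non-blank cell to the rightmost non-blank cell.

state=s0 head=4 tape=0000[1]00BB   (s0,1)→(s2,B,→)
state=s2 head=5 tape=0000B[0]0BB   (s2,0)→(s1,1,←)
state=s1 head=4 tape=0000[B]10BB   (s1,B)→(s3,B,→)
state=s3 head=5 tape=0000B[1]0BB   (s3,1)→(s2,1,·)
state=s2 head=5 tape=0000B[1]0BB   (s2,1)→(s3,0,→)
state=s3 head=6 tape=0000B0[0]BB   (s3,0)→(s2,B,·)
state=s2 head=6 tape=0000B0[B]BB   (s2,B)→(s1,1,→)
state=s1 head=7 tape=0000B01[B]B   (s1,B)→(s3,B,→)
state=s3 head=8 tape=0000B01B[B]
The non-blank tape span at halt is 0000B01.

0000B01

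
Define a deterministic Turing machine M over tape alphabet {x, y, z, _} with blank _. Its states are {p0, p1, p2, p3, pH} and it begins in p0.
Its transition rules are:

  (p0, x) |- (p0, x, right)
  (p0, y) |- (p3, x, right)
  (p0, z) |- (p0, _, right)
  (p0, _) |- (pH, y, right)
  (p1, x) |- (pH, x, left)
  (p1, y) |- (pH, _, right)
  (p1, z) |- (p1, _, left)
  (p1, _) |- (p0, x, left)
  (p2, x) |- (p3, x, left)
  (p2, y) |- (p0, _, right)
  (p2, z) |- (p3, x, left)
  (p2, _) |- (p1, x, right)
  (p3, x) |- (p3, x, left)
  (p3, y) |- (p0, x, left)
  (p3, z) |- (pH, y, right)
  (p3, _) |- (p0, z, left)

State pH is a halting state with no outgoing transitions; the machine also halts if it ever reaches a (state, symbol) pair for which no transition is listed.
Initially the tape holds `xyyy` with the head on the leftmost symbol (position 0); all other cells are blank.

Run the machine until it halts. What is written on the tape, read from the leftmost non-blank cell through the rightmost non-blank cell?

state=p0 head=0 tape=[x]yyy___   (p0,x)→(p0,x,right)
state=p0 head=1 tape=x[y]yy___   (p0,y)→(p3,x,right)
state=p3 head=2 tape=xx[y]y___   (p3,y)→(p0,x,left)
state=p0 head=1 tape=x[x]xy___   (p0,x)→(p0,x,right)
state=p0 head=2 tape=xx[x]y___   (p0,x)→(p0,x,right)
state=p0 head=3 tape=xxx[y]___   (p0,y)→(p3,x,right)
state=p3 head=4 tape=xxxx[_]__   (p3,_)→(p0,z,left)
state=p0 head=3 tape=xxx[x]z__   (p0,x)→(p0,x,right)
state=p0 head=4 tape=xxxx[z]__   (p0,z)→(p0,_,right)
state=p0 head=5 tape=xxxx_[_]_   (p0,_)→(pH,y,right)
state=pH head=6 tape=xxxx_y[_]
The non-blank tape span at halt is xxxx_y.

xxxx_y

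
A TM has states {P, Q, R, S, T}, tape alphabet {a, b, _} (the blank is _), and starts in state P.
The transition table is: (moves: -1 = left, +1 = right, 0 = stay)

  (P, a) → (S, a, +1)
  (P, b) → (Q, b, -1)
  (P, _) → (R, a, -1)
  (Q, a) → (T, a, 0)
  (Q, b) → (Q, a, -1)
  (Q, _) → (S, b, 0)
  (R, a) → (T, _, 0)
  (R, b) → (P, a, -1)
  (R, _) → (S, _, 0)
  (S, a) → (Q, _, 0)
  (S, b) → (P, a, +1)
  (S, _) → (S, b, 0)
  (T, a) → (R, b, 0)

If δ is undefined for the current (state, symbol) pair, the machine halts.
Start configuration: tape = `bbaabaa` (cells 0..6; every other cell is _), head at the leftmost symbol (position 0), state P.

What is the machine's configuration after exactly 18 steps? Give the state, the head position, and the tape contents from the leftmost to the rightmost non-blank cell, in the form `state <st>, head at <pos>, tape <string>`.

state=P head=0 tape=___[b]baabaa   (P,b)→(Q,b,-1)
state=Q head=-1 tape=__[_]bbaabaa   (Q,_)→(S,b,0)
state=S head=-1 tape=__[b]bbaabaa   (S,b)→(P,a,+1)
state=P head=0 tape=__a[b]baabaa   (P,b)→(Q,b,-1)
state=Q head=-1 tape=__[a]bbaabaa   (Q,a)→(T,a,0)
state=T head=-1 tape=__[a]bbaabaa   (T,a)→(R,b,0)
state=R head=-1 tape=__[b]bbaabaa   (R,b)→(P,a,-1)
state=P head=-2 tape=_[_]abbaabaa   (P,_)→(R,a,-1)
state=R head=-3 tape=[_]aabbaabaa   (R,_)→(S,_,0)
state=S head=-3 tape=[_]aabbaabaa   (S,_)→(S,b,0)
state=S head=-3 tape=[b]aabbaabaa   (S,b)→(P,a,+1)
state=P head=-2 tape=a[a]abbaabaa   (P,a)→(S,a,+1)
state=S head=-1 tape=aa[a]bbaabaa   (S,a)→(Q,_,0)
state=Q head=-1 tape=aa[_]bbaabaa   (Q,_)→(S,b,0)
state=S head=-1 tape=aa[b]bbaabaa   (S,b)→(P,a,+1)
state=P head=0 tape=aaa[b]baabaa   (P,b)→(Q,b,-1)
state=Q head=-1 tape=aa[a]bbaabaa   (Q,a)→(T,a,0)
state=T head=-1 tape=aa[a]bbaabaa   (T,a)→(R,b,0)
state=R head=-1 tape=aa[b]bbaabaa
After 18 steps: state R, head at -1, tape aabbbaabaa.

state R, head at -1, tape aabbbaabaa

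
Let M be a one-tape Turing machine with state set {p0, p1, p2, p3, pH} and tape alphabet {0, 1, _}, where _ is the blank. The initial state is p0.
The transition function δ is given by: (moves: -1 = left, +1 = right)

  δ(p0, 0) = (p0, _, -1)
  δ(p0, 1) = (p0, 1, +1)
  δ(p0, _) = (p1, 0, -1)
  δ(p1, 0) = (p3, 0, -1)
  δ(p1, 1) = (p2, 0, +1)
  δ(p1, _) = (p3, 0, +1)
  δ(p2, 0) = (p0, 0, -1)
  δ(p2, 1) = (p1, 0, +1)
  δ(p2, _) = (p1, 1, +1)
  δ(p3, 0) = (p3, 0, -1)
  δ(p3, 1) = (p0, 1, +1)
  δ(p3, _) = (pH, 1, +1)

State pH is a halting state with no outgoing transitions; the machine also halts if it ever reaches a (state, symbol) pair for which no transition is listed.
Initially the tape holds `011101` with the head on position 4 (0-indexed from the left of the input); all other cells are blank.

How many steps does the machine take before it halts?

p0 | ___0111[0]1   read 0 → write _, move -1, go to p0
p0 | ___011[1]_1   read 1 → write 1, move +1, go to p0
p0 | ___0111[_]1   read _ → write 0, move -1, go to p1
p1 | ___011[1]01   read 1 → write 0, move +1, go to p2
p2 | ___0110[0]1   read 0 → write 0, move -1, go to p0
p0 | ___011[0]01   read 0 → write _, move -1, go to p0
p0 | ___01[1]_01   read 1 → write 1, move +1, go to p0
p0 | ___011[_]01   read _ → write 0, move -1, go to p1
p1 | ___01[1]001   read 1 → write 0, move +1, go to p2
p2 | ___010[0]01   read 0 → write 0, move -1, go to p0
p0 | ___01[0]001   read 0 → write _, move -1, go to p0
p0 | ___0[1]_001   read 1 → write 1, move +1, go to p0
p0 | ___01[_]001   read _ → write 0, move -1, go to p1
p1 | ___0[1]0001   read 1 → write 0, move +1, go to p2
p2 | ___00[0]001   read 0 → write 0, move -1, go to p0
p0 | ___0[0]0001   read 0 → write _, move -1, go to p0
p0 | ___[0]_0001   read 0 → write _, move -1, go to p0
p0 | __[_]__0001   read _ → write 0, move -1, go to p1
p1 | _[_]0__0001   read _ → write 0, move +1, go to p3
p3 | _0[0]__0001   read 0 → write 0, move -1, go to p3
p3 | _[0]0__0001   read 0 → write 0, move -1, go to p3
p3 | [_]00__0001   read _ → write 1, move +1, go to pH
pH | 1[0]0__0001
M halts after 22 transitions.

22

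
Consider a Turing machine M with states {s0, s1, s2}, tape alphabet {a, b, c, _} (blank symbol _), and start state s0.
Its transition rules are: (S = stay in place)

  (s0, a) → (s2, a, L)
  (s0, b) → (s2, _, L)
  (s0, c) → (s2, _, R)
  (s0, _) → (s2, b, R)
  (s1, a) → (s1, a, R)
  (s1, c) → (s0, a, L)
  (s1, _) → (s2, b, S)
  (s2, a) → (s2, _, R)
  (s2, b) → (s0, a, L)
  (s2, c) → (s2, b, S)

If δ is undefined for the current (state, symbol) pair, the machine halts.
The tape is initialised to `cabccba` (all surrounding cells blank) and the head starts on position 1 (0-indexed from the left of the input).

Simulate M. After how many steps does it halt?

21

s0 | _c[a]bccba_   read a → write a, move L, go to s2
s2 | _[c]abccba_   read c → write b, move S, go to s2
s2 | _[b]abccba_   read b → write a, move L, go to s0
s0 | [_]aabccba_   read _ → write b, move R, go to s2
s2 | b[a]abccba_   read a → write _, move R, go to s2
s2 | b_[a]bccba_   read a → write _, move R, go to s2
s2 | b__[b]ccba_   read b → write a, move L, go to s0
s0 | b_[_]accba_   read _ → write b, move R, go to s2
s2 | b_b[a]ccba_   read a → write _, move R, go to s2
s2 | b_b_[c]cba_   read c → write b, move S, go to s2
s2 | b_b_[b]cba_   read b → write a, move L, go to s0
s0 | b_b[_]acba_   read _ → write b, move R, go to s2
s2 | b_bb[a]cba_   read a → write _, move R, go to s2
s2 | b_bb_[c]ba_   read c → write b, move S, go to s2
s2 | b_bb_[b]ba_   read b → write a, move L, go to s0
s0 | b_bb[_]aba_   read _ → write b, move R, go to s2
s2 | b_bbb[a]ba_   read a → write _, move R, go to s2
s2 | b_bbb_[b]a_   read b → write a, move L, go to s0
s0 | b_bbb[_]aa_   read _ → write b, move R, go to s2
s2 | b_bbbb[a]a_   read a → write _, move R, go to s2
s2 | b_bbbb_[a]_   read a → write _, move R, go to s2
s2 | b_bbbb__[_]
M halts after 21 transitions.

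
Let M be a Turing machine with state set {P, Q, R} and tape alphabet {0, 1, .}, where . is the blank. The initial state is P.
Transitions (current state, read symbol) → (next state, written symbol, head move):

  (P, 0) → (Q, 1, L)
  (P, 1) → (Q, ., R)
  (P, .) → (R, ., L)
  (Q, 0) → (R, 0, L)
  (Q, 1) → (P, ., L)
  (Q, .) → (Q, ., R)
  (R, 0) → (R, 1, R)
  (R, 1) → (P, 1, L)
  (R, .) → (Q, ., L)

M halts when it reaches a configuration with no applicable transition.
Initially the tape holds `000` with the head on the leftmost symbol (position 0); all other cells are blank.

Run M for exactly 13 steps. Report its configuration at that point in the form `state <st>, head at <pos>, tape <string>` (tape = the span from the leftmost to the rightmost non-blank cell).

P | ...[0]00   read 0 → write 1, move L, go to Q
Q | ..[.]100   read . → write ., move R, go to Q
Q | ...[1]00   read 1 → write ., move L, go to P
P | ..[.].00   read . → write ., move L, go to R
R | .[.]..00   read . → write ., move L, go to Q
Q | [.]...00   read . → write ., move R, go to Q
Q | .[.]..00   read . → write ., move R, go to Q
Q | ..[.].00   read . → write ., move R, go to Q
Q | ...[.]00   read . → write ., move R, go to Q
Q | ....[0]0   read 0 → write 0, move L, go to R
R | ...[.]00   read . → write ., move L, go to Q
Q | ..[.].00   read . → write ., move R, go to Q
Q | ...[.]00   read . → write ., move R, go to Q
Q | ....[0]0
After 13 steps: state Q, head at 1, tape 00.

state Q, head at 1, tape 00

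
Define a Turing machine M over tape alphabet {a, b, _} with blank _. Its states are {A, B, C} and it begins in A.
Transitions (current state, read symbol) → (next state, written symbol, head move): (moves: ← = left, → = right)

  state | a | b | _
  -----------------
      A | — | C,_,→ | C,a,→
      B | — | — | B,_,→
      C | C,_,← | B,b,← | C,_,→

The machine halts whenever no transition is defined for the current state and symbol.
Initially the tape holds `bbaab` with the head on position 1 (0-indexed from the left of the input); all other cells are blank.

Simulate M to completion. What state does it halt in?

B

A | b[b]aab   read b → write _, move →, go to C
C | b_[a]ab   read a → write _, move ←, go to C
C | b[_]_ab   read _ → write _, move →, go to C
C | b_[_]ab   read _ → write _, move →, go to C
C | b__[a]b   read a → write _, move ←, go to C
C | b_[_]_b   read _ → write _, move →, go to C
C | b__[_]b   read _ → write _, move →, go to C
C | b___[b]   read b → write b, move ←, go to B
B | b__[_]b   read _ → write _, move →, go to B
B | b___[b]
No transition is defined for (B, b); M halts in state B.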